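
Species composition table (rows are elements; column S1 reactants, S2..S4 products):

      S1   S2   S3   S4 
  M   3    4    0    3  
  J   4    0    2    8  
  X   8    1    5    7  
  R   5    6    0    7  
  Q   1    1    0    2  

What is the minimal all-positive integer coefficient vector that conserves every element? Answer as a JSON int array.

M: 5·3 = 15 | 3·4+6·0+1·3 = 15
J: 5·4 = 20 | 3·0+6·2+1·8 = 20
X: 5·8 = 40 | 3·1+6·5+1·7 = 40
R: 5·5 = 25 | 3·6+6·0+1·7 = 25
Q: 5·1 = 5 | 3·1+6·0+1·2 = 5
gcd(5,3,6,1) = 1

Coefficients: [5, 3, 6, 1]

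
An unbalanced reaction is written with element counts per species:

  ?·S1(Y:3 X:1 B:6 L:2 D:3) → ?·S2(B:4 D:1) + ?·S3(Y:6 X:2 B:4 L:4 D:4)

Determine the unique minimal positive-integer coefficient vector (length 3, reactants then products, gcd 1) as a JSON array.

Y: 2·3 = 6 | 2·0+1·6 = 6
X: 2·1 = 2 | 2·0+1·2 = 2
B: 2·6 = 12 | 2·4+1·4 = 12
L: 2·2 = 4 | 2·0+1·4 = 4
D: 2·3 = 6 | 2·1+1·4 = 6
gcd(2,2,1) = 1

Coefficients: [2, 2, 1]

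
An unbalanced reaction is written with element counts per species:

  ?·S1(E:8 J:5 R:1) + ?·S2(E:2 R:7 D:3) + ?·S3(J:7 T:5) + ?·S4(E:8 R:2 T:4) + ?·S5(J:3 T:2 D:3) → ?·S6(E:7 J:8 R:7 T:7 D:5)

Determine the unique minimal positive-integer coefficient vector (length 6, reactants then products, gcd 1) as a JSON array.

Coefficients: [1, 5, 4, 3, 5, 6]

E: 1·8+5·2+4·0+3·8+5·0 = 42 | 6·7 = 42
J: 1·5+5·0+4·7+3·0+5·3 = 48 | 6·8 = 48
R: 1·1+5·7+4·0+3·2+5·0 = 42 | 6·7 = 42
T: 1·0+5·0+4·5+3·4+5·2 = 42 | 6·7 = 42
D: 1·0+5·3+4·0+3·0+5·3 = 30 | 6·5 = 30
gcd(1,5,4,3,5,6) = 1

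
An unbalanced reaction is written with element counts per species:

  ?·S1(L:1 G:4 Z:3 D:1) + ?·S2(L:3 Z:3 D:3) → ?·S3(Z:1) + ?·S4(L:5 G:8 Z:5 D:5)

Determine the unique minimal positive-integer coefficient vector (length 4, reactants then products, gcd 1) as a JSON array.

L: 2·1+1·3 = 5 | 4·0+1·5 = 5
G: 2·4+1·0 = 8 | 4·0+1·8 = 8
Z: 2·3+1·3 = 9 | 4·1+1·5 = 9
D: 2·1+1·3 = 5 | 4·0+1·5 = 5
gcd(2,1,4,1) = 1

Coefficients: [2, 1, 4, 1]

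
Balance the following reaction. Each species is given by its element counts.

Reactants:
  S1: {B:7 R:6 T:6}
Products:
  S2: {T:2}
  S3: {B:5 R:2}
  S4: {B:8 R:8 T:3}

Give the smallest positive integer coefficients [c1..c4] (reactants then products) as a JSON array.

B: 3·7 = 21 | 6·0+1·5+2·8 = 21
R: 3·6 = 18 | 6·0+1·2+2·8 = 18
T: 3·6 = 18 | 6·2+1·0+2·3 = 18
gcd(3,6,1,2) = 1

Coefficients: [3, 6, 1, 2]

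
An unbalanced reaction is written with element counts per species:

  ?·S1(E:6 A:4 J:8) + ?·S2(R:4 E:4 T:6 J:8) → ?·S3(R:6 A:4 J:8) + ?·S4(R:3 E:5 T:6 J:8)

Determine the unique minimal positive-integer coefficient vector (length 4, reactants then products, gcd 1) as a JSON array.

R: 1·0+6·4 = 24 | 1·6+6·3 = 24
E: 1·6+6·4 = 30 | 1·0+6·5 = 30
T: 1·0+6·6 = 36 | 1·0+6·6 = 36
A: 1·4+6·0 = 4 | 1·4+6·0 = 4
J: 1·8+6·8 = 56 | 1·8+6·8 = 56
gcd(1,6,1,6) = 1

Coefficients: [1, 6, 1, 6]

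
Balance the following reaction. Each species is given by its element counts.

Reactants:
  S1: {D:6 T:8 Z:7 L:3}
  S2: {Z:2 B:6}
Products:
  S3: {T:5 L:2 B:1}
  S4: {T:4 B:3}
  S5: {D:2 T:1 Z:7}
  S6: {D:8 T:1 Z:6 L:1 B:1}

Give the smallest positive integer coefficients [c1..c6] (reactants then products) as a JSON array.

D: 5·6+2·0 = 30 | 6·0+1·0+3·2+3·8 = 30
T: 5·8+2·0 = 40 | 6·5+1·4+3·1+3·1 = 40
Z: 5·7+2·2 = 39 | 6·0+1·0+3·7+3·6 = 39
L: 5·3+2·0 = 15 | 6·2+1·0+3·0+3·1 = 15
B: 5·0+2·6 = 12 | 6·1+1·3+3·0+3·1 = 12
gcd(5,2,6,1,3,3) = 1

Coefficients: [5, 2, 6, 1, 3, 3]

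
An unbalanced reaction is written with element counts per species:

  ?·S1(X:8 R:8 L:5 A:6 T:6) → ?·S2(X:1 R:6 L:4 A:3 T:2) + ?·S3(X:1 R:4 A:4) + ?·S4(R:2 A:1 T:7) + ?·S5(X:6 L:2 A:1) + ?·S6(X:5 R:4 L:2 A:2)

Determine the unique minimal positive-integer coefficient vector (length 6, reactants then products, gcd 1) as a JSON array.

Coefficients: [6, 4, 3, 4, 6, 1]

X: 6·8 = 48 | 4·1+3·1+4·0+6·6+1·5 = 48
R: 6·8 = 48 | 4·6+3·4+4·2+6·0+1·4 = 48
L: 6·5 = 30 | 4·4+3·0+4·0+6·2+1·2 = 30
A: 6·6 = 36 | 4·3+3·4+4·1+6·1+1·2 = 36
T: 6·6 = 36 | 4·2+3·0+4·7+6·0+1·0 = 36
gcd(6,4,3,4,6,1) = 1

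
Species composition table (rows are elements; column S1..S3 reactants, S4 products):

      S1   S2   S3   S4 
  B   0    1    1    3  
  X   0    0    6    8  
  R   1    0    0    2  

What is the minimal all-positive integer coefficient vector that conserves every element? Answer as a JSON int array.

Coefficients: [6, 5, 4, 3]

B: 6·0+5·1+4·1 = 9 | 3·3 = 9
X: 6·0+5·0+4·6 = 24 | 3·8 = 24
R: 6·1+5·0+4·0 = 6 | 3·2 = 6
gcd(6,5,4,3) = 1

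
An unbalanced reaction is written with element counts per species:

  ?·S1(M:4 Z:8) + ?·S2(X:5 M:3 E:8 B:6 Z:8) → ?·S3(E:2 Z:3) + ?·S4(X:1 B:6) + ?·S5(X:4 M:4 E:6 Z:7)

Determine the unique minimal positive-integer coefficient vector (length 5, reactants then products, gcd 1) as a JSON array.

Coefficients: [1, 4, 4, 4, 4]

X: 1·0+4·5 = 20 | 4·0+4·1+4·4 = 20
M: 1·4+4·3 = 16 | 4·0+4·0+4·4 = 16
E: 1·0+4·8 = 32 | 4·2+4·0+4·6 = 32
B: 1·0+4·6 = 24 | 4·0+4·6+4·0 = 24
Z: 1·8+4·8 = 40 | 4·3+4·0+4·7 = 40
gcd(1,4,4,4,4) = 1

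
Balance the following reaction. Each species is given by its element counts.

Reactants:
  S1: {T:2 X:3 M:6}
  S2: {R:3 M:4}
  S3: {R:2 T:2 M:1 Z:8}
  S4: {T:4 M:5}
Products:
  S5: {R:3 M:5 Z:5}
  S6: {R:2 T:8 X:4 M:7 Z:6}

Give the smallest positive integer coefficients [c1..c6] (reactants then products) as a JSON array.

Coefficients: [4, 4, 6, 1, 6, 3]

R: 4·0+4·3+6·2+1·0 = 24 | 6·3+3·2 = 24
T: 4·2+4·0+6·2+1·4 = 24 | 6·0+3·8 = 24
X: 4·3+4·0+6·0+1·0 = 12 | 6·0+3·4 = 12
M: 4·6+4·4+6·1+1·5 = 51 | 6·5+3·7 = 51
Z: 4·0+4·0+6·8+1·0 = 48 | 6·5+3·6 = 48
gcd(4,4,6,1,6,3) = 1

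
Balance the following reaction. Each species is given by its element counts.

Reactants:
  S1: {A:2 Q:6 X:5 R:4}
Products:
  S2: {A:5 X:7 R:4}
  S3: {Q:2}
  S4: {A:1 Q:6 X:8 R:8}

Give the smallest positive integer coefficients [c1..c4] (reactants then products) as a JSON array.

A: 3·2 = 6 | 1·5+6·0+1·1 = 6
Q: 3·6 = 18 | 1·0+6·2+1·6 = 18
X: 3·5 = 15 | 1·7+6·0+1·8 = 15
R: 3·4 = 12 | 1·4+6·0+1·8 = 12
gcd(3,1,6,1) = 1

Coefficients: [3, 1, 6, 1]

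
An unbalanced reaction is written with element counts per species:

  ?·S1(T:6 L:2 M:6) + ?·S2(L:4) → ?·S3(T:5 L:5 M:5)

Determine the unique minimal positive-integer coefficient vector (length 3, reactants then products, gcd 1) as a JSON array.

T: 5·6+5·0 = 30 | 6·5 = 30
L: 5·2+5·4 = 30 | 6·5 = 30
M: 5·6+5·0 = 30 | 6·5 = 30
gcd(5,5,6) = 1

Coefficients: [5, 5, 6]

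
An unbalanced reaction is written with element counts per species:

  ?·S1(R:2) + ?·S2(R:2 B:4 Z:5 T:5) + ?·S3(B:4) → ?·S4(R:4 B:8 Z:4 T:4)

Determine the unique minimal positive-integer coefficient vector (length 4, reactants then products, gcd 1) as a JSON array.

R: 6·2+4·2+6·0 = 20 | 5·4 = 20
B: 6·0+4·4+6·4 = 40 | 5·8 = 40
Z: 6·0+4·5+6·0 = 20 | 5·4 = 20
T: 6·0+4·5+6·0 = 20 | 5·4 = 20
gcd(6,4,6,5) = 1

Coefficients: [6, 4, 6, 5]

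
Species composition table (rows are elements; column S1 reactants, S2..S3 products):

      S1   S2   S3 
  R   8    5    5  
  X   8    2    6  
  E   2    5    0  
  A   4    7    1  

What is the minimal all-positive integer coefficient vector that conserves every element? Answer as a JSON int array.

R: 5·8 = 40 | 2·5+6·5 = 40
X: 5·8 = 40 | 2·2+6·6 = 40
E: 5·2 = 10 | 2·5+6·0 = 10
A: 5·4 = 20 | 2·7+6·1 = 20
gcd(5,2,6) = 1

Coefficients: [5, 2, 6]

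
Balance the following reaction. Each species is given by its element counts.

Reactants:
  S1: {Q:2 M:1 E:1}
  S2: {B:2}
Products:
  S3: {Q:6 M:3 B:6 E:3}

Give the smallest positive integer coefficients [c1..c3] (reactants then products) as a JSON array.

Q: 3·2+3·0 = 6 | 1·6 = 6
M: 3·1+3·0 = 3 | 1·3 = 3
B: 3·0+3·2 = 6 | 1·6 = 6
E: 3·1+3·0 = 3 | 1·3 = 3
gcd(3,3,1) = 1

Coefficients: [3, 3, 1]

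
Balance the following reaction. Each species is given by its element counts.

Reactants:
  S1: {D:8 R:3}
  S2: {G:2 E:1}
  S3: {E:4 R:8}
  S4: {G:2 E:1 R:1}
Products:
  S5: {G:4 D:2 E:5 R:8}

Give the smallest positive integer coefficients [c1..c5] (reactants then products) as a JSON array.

Coefficients: [1, 3, 3, 5, 4]

G: 1·0+3·2+3·0+5·2 = 16 | 4·4 = 16
D: 1·8+3·0+3·0+5·0 = 8 | 4·2 = 8
E: 1·0+3·1+3·4+5·1 = 20 | 4·5 = 20
R: 1·3+3·0+3·8+5·1 = 32 | 4·8 = 32
gcd(1,3,3,5,4) = 1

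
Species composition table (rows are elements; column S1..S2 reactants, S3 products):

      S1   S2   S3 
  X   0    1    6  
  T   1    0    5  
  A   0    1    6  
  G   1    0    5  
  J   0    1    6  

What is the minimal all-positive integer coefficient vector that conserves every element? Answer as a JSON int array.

X: 5·0+6·1 = 6 | 1·6 = 6
T: 5·1+6·0 = 5 | 1·5 = 5
A: 5·0+6·1 = 6 | 1·6 = 6
G: 5·1+6·0 = 5 | 1·5 = 5
J: 5·0+6·1 = 6 | 1·6 = 6
gcd(5,6,1) = 1

Coefficients: [5, 6, 1]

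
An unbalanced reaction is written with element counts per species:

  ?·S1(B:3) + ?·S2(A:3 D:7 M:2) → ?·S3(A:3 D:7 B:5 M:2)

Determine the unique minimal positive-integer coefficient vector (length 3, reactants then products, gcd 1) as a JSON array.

A: 5·0+3·3 = 9 | 3·3 = 9
D: 5·0+3·7 = 21 | 3·7 = 21
B: 5·3+3·0 = 15 | 3·5 = 15
M: 5·0+3·2 = 6 | 3·2 = 6
gcd(5,3,3) = 1

Coefficients: [5, 3, 3]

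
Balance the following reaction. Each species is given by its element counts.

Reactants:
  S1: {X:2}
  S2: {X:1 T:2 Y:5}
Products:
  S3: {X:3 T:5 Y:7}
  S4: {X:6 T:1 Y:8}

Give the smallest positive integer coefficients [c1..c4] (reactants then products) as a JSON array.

X: 3·2+3·1 = 9 | 1·3+1·6 = 9
T: 3·0+3·2 = 6 | 1·5+1·1 = 6
Y: 3·0+3·5 = 15 | 1·7+1·8 = 15
gcd(3,3,1,1) = 1

Coefficients: [3, 3, 1, 1]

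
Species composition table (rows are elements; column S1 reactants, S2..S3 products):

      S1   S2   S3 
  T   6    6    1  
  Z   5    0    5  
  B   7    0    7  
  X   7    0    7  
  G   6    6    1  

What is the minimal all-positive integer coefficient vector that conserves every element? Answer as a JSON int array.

Coefficients: [6, 5, 6]

T: 6·6 = 36 | 5·6+6·1 = 36
Z: 6·5 = 30 | 5·0+6·5 = 30
B: 6·7 = 42 | 5·0+6·7 = 42
X: 6·7 = 42 | 5·0+6·7 = 42
G: 6·6 = 36 | 5·6+6·1 = 36
gcd(6,5,6) = 1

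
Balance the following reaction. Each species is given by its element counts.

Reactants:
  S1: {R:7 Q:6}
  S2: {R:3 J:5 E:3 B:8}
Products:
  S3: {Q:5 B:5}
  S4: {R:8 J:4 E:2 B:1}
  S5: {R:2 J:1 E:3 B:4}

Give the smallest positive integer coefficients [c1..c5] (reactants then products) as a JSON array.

Coefficients: [5, 5, 6, 6, 1]

R: 5·7+5·3 = 50 | 6·0+6·8+1·2 = 50
J: 5·0+5·5 = 25 | 6·0+6·4+1·1 = 25
Q: 5·6+5·0 = 30 | 6·5+6·0+1·0 = 30
E: 5·0+5·3 = 15 | 6·0+6·2+1·3 = 15
B: 5·0+5·8 = 40 | 6·5+6·1+1·4 = 40
gcd(5,5,6,6,1) = 1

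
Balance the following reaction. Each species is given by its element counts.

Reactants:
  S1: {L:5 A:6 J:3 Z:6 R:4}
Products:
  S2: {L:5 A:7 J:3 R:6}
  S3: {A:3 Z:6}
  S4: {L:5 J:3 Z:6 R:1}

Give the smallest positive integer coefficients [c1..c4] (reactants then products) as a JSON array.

L: 5·5 = 25 | 3·5+3·0+2·5 = 25
A: 5·6 = 30 | 3·7+3·3+2·0 = 30
J: 5·3 = 15 | 3·3+3·0+2·3 = 15
Z: 5·6 = 30 | 3·0+3·6+2·6 = 30
R: 5·4 = 20 | 3·6+3·0+2·1 = 20
gcd(5,3,3,2) = 1

Coefficients: [5, 3, 3, 2]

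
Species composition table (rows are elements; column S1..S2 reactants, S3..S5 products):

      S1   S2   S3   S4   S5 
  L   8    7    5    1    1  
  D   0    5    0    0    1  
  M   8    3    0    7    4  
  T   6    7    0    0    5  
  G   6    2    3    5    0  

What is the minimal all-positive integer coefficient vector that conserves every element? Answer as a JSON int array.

Coefficients: [3, 1, 5, 1, 5]

L: 3·8+1·7 = 31 | 5·5+1·1+5·1 = 31
D: 3·0+1·5 = 5 | 5·0+1·0+5·1 = 5
M: 3·8+1·3 = 27 | 5·0+1·7+5·4 = 27
T: 3·6+1·7 = 25 | 5·0+1·0+5·5 = 25
G: 3·6+1·2 = 20 | 5·3+1·5+5·0 = 20
gcd(3,1,5,1,5) = 1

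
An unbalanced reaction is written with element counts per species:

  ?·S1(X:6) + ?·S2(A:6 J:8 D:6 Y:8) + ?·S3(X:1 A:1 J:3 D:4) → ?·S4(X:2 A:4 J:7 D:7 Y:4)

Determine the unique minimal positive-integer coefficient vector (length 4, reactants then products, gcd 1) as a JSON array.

Coefficients: [1, 3, 6, 6]

X: 1·6+3·0+6·1 = 12 | 6·2 = 12
A: 1·0+3·6+6·1 = 24 | 6·4 = 24
J: 1·0+3·8+6·3 = 42 | 6·7 = 42
D: 1·0+3·6+6·4 = 42 | 6·7 = 42
Y: 1·0+3·8+6·0 = 24 | 6·4 = 24
gcd(1,3,6,6) = 1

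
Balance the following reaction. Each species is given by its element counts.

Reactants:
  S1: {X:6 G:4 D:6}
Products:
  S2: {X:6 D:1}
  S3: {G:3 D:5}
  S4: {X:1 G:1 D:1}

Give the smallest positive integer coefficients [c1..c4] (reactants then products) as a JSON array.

X: 3·6 = 18 | 2·6+2·0+6·1 = 18
G: 3·4 = 12 | 2·0+2·3+6·1 = 12
D: 3·6 = 18 | 2·1+2·5+6·1 = 18
gcd(3,2,2,6) = 1

Coefficients: [3, 2, 2, 6]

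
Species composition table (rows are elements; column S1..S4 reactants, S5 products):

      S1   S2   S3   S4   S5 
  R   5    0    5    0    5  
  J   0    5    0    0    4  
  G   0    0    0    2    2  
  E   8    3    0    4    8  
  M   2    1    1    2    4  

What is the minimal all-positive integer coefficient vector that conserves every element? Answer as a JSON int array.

R: 1·5+4·0+4·5+5·0 = 25 | 5·5 = 25
J: 1·0+4·5+4·0+5·0 = 20 | 5·4 = 20
G: 1·0+4·0+4·0+5·2 = 10 | 5·2 = 10
E: 1·8+4·3+4·0+5·4 = 40 | 5·8 = 40
M: 1·2+4·1+4·1+5·2 = 20 | 5·4 = 20
gcd(1,4,4,5,5) = 1

Coefficients: [1, 4, 4, 5, 5]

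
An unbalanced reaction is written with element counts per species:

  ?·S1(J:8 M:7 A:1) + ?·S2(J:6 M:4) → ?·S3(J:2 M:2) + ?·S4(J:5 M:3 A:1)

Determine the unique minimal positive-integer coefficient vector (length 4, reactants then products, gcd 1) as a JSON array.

Coefficients: [2, 1, 6, 2]

J: 2·8+1·6 = 22 | 6·2+2·5 = 22
M: 2·7+1·4 = 18 | 6·2+2·3 = 18
A: 2·1+1·0 = 2 | 6·0+2·1 = 2
gcd(2,1,6,2) = 1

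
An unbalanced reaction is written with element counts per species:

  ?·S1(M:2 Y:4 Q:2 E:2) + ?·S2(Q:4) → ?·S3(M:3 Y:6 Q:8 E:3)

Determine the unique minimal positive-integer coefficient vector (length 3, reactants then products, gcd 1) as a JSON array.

M: 6·2+5·0 = 12 | 4·3 = 12
Y: 6·4+5·0 = 24 | 4·6 = 24
Q: 6·2+5·4 = 32 | 4·8 = 32
E: 6·2+5·0 = 12 | 4·3 = 12
gcd(6,5,4) = 1

Coefficients: [6, 5, 4]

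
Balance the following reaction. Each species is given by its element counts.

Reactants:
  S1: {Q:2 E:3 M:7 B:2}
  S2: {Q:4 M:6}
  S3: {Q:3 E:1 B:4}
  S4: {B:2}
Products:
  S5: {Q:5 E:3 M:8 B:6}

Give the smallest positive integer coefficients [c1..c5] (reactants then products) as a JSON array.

Coefficients: [4, 2, 3, 5, 5]

Q: 4·2+2·4+3·3+5·0 = 25 | 5·5 = 25
E: 4·3+2·0+3·1+5·0 = 15 | 5·3 = 15
M: 4·7+2·6+3·0+5·0 = 40 | 5·8 = 40
B: 4·2+2·0+3·4+5·2 = 30 | 5·6 = 30
gcd(4,2,3,5,5) = 1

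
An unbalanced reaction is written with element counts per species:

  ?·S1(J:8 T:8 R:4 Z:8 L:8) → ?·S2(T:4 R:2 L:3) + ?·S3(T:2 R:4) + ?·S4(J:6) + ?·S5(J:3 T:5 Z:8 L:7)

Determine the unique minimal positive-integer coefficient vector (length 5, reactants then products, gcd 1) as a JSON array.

J: 6·8 = 48 | 2·0+5·0+5·6+6·3 = 48
T: 6·8 = 48 | 2·4+5·2+5·0+6·5 = 48
R: 6·4 = 24 | 2·2+5·4+5·0+6·0 = 24
Z: 6·8 = 48 | 2·0+5·0+5·0+6·8 = 48
L: 6·8 = 48 | 2·3+5·0+5·0+6·7 = 48
gcd(6,2,5,5,6) = 1

Coefficients: [6, 2, 5, 5, 6]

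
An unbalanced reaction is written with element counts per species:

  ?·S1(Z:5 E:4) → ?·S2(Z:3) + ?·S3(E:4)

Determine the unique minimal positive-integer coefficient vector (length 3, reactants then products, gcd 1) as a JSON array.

Z: 3·5 = 15 | 5·3+3·0 = 15
E: 3·4 = 12 | 5·0+3·4 = 12
gcd(3,5,3) = 1

Coefficients: [3, 5, 3]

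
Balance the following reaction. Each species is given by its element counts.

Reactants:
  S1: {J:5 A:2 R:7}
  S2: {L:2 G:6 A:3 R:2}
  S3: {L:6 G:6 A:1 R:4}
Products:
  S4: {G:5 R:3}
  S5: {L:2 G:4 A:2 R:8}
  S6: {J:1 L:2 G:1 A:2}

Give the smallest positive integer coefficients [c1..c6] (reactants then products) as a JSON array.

Coefficients: [1, 3, 1, 3, 1, 5]

J: 1·5+3·0+1·0 = 5 | 3·0+1·0+5·1 = 5
L: 1·0+3·2+1·6 = 12 | 3·0+1·2+5·2 = 12
G: 1·0+3·6+1·6 = 24 | 3·5+1·4+5·1 = 24
A: 1·2+3·3+1·1 = 12 | 3·0+1·2+5·2 = 12
R: 1·7+3·2+1·4 = 17 | 3·3+1·8+5·0 = 17
gcd(1,3,1,3,1,5) = 1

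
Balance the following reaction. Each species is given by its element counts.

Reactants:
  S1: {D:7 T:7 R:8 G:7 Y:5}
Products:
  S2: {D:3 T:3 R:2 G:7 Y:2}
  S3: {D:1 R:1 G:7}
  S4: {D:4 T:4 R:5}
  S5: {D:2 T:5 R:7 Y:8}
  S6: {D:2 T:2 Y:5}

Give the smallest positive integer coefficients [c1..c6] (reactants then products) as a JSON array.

Coefficients: [4, 1, 3, 4, 1, 2]

D: 4·7 = 28 | 1·3+3·1+4·4+1·2+2·2 = 28
T: 4·7 = 28 | 1·3+3·0+4·4+1·5+2·2 = 28
R: 4·8 = 32 | 1·2+3·1+4·5+1·7+2·0 = 32
G: 4·7 = 28 | 1·7+3·7+4·0+1·0+2·0 = 28
Y: 4·5 = 20 | 1·2+3·0+4·0+1·8+2·5 = 20
gcd(4,1,3,4,1,2) = 1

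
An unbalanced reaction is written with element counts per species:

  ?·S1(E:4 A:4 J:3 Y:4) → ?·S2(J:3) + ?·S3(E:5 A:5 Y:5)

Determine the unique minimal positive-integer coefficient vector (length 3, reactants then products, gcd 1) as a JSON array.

E: 5·4 = 20 | 5·0+4·5 = 20
A: 5·4 = 20 | 5·0+4·5 = 20
J: 5·3 = 15 | 5·3+4·0 = 15
Y: 5·4 = 20 | 5·0+4·5 = 20
gcd(5,5,4) = 1

Coefficients: [5, 5, 4]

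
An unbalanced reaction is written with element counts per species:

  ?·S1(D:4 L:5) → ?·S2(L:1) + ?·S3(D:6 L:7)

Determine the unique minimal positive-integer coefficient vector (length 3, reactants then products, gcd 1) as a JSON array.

D: 3·4 = 12 | 1·0+2·6 = 12
L: 3·5 = 15 | 1·1+2·7 = 15
gcd(3,1,2) = 1

Coefficients: [3, 1, 2]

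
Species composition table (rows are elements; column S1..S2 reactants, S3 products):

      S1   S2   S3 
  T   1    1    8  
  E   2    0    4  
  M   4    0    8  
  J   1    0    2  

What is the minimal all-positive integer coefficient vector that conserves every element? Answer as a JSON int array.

T: 2·1+6·1 = 8 | 1·8 = 8
E: 2·2+6·0 = 4 | 1·4 = 4
M: 2·4+6·0 = 8 | 1·8 = 8
J: 2·1+6·0 = 2 | 1·2 = 2
gcd(2,6,1) = 1

Coefficients: [2, 6, 1]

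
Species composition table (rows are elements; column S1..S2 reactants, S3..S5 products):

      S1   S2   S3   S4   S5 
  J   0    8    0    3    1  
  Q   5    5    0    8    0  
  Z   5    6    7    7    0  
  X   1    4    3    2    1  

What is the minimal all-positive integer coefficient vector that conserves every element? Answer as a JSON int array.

J: 6·0+2·8 = 16 | 1·0+5·3+1·1 = 16
Q: 6·5+2·5 = 40 | 1·0+5·8+1·0 = 40
Z: 6·5+2·6 = 42 | 1·7+5·7+1·0 = 42
X: 6·1+2·4 = 14 | 1·3+5·2+1·1 = 14
gcd(6,2,1,5,1) = 1

Coefficients: [6, 2, 1, 5, 1]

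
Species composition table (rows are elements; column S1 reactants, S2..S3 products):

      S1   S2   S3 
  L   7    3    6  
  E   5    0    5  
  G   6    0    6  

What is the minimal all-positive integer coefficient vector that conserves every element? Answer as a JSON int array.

Coefficients: [3, 1, 3]

L: 3·7 = 21 | 1·3+3·6 = 21
E: 3·5 = 15 | 1·0+3·5 = 15
G: 3·6 = 18 | 1·0+3·6 = 18
gcd(3,1,3) = 1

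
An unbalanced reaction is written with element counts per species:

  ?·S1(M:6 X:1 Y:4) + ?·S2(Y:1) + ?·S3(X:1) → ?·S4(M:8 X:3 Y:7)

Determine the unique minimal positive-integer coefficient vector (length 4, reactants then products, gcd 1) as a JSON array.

Coefficients: [4, 5, 5, 3]

M: 4·6+5·0+5·0 = 24 | 3·8 = 24
X: 4·1+5·0+5·1 = 9 | 3·3 = 9
Y: 4·4+5·1+5·0 = 21 | 3·7 = 21
gcd(4,5,5,3) = 1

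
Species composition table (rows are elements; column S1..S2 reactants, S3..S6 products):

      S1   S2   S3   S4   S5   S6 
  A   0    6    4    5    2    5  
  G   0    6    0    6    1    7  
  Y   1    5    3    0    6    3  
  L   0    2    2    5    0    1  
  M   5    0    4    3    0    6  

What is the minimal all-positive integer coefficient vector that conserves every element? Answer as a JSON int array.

A: 5·0+5·6 = 30 | 1·4+1·5+3·2+3·5 = 30
G: 5·0+5·6 = 30 | 1·0+1·6+3·1+3·7 = 30
Y: 5·1+5·5 = 30 | 1·3+1·0+3·6+3·3 = 30
L: 5·0+5·2 = 10 | 1·2+1·5+3·0+3·1 = 10
M: 5·5+5·0 = 25 | 1·4+1·3+3·0+3·6 = 25
gcd(5,5,1,1,3,3) = 1

Coefficients: [5, 5, 1, 1, 3, 3]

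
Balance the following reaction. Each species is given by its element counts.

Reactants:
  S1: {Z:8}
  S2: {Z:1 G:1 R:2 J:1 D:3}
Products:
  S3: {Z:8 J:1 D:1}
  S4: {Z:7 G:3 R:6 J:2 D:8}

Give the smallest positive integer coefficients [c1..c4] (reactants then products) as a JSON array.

Coefficients: [3, 6, 2, 2]

Z: 3·8+6·1 = 30 | 2·8+2·7 = 30
G: 3·0+6·1 = 6 | 2·0+2·3 = 6
R: 3·0+6·2 = 12 | 2·0+2·6 = 12
J: 3·0+6·1 = 6 | 2·1+2·2 = 6
D: 3·0+6·3 = 18 | 2·1+2·8 = 18
gcd(3,6,2,2) = 1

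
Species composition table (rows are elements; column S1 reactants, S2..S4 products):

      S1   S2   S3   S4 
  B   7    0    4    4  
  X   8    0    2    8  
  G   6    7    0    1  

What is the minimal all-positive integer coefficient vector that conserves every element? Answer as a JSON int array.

B: 4·7 = 28 | 3·0+4·4+3·4 = 28
X: 4·8 = 32 | 3·0+4·2+3·8 = 32
G: 4·6 = 24 | 3·7+4·0+3·1 = 24
gcd(4,3,4,3) = 1

Coefficients: [4, 3, 4, 3]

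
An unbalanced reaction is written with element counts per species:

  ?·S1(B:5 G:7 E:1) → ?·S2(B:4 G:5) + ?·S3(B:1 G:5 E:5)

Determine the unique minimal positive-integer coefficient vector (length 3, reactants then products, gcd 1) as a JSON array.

B: 5·5 = 25 | 6·4+1·1 = 25
G: 5·7 = 35 | 6·5+1·5 = 35
E: 5·1 = 5 | 6·0+1·5 = 5
gcd(5,6,1) = 1

Coefficients: [5, 6, 1]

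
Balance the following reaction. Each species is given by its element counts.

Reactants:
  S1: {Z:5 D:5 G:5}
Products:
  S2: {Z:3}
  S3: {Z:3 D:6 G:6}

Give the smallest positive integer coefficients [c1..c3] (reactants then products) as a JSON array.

Z: 6·5 = 30 | 5·3+5·3 = 30
D: 6·5 = 30 | 5·0+5·6 = 30
G: 6·5 = 30 | 5·0+5·6 = 30
gcd(6,5,5) = 1

Coefficients: [6, 5, 5]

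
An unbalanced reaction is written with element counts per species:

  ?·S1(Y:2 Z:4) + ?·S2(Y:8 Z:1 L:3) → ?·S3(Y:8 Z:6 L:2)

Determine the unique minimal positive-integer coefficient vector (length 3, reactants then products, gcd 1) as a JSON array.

Y: 4·2+2·8 = 24 | 3·8 = 24
Z: 4·4+2·1 = 18 | 3·6 = 18
L: 4·0+2·3 = 6 | 3·2 = 6
gcd(4,2,3) = 1

Coefficients: [4, 2, 3]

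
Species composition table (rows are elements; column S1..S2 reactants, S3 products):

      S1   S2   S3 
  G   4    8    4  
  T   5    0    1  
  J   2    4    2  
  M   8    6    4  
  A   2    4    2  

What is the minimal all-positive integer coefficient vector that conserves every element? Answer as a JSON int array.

G: 1·4+2·8 = 20 | 5·4 = 20
T: 1·5+2·0 = 5 | 5·1 = 5
J: 1·2+2·4 = 10 | 5·2 = 10
M: 1·8+2·6 = 20 | 5·4 = 20
A: 1·2+2·4 = 10 | 5·2 = 10
gcd(1,2,5) = 1

Coefficients: [1, 2, 5]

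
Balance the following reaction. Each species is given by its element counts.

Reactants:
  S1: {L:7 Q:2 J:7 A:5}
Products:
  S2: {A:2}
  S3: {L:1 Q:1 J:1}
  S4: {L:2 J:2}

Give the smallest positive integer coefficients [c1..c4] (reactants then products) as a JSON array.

Coefficients: [2, 5, 4, 5]

L: 2·7 = 14 | 5·0+4·1+5·2 = 14
Q: 2·2 = 4 | 5·0+4·1+5·0 = 4
J: 2·7 = 14 | 5·0+4·1+5·2 = 14
A: 2·5 = 10 | 5·2+4·0+5·0 = 10
gcd(2,5,4,5) = 1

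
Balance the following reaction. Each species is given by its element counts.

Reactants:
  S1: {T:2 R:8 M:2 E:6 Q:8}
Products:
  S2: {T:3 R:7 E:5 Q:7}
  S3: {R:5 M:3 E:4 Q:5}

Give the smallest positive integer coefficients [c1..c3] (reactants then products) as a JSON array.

Coefficients: [3, 2, 2]

T: 3·2 = 6 | 2·3+2·0 = 6
R: 3·8 = 24 | 2·7+2·5 = 24
M: 3·2 = 6 | 2·0+2·3 = 6
E: 3·6 = 18 | 2·5+2·4 = 18
Q: 3·8 = 24 | 2·7+2·5 = 24
gcd(3,2,2) = 1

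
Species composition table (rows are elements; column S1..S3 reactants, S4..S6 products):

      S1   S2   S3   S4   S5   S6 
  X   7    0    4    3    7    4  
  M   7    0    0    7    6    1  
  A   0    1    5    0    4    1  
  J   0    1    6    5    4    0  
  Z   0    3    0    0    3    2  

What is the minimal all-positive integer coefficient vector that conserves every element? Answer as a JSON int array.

Coefficients: [4, 5, 2, 1, 3, 3]

X: 4·7+5·0+2·4 = 36 | 1·3+3·7+3·4 = 36
M: 4·7+5·0+2·0 = 28 | 1·7+3·6+3·1 = 28
A: 4·0+5·1+2·5 = 15 | 1·0+3·4+3·1 = 15
J: 4·0+5·1+2·6 = 17 | 1·5+3·4+3·0 = 17
Z: 4·0+5·3+2·0 = 15 | 1·0+3·3+3·2 = 15
gcd(4,5,2,1,3,3) = 1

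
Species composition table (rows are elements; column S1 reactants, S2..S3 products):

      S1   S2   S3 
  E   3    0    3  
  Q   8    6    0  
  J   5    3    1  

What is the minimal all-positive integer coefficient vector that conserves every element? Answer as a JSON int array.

Coefficients: [3, 4, 3]

E: 3·3 = 9 | 4·0+3·3 = 9
Q: 3·8 = 24 | 4·6+3·0 = 24
J: 3·5 = 15 | 4·3+3·1 = 15
gcd(3,4,3) = 1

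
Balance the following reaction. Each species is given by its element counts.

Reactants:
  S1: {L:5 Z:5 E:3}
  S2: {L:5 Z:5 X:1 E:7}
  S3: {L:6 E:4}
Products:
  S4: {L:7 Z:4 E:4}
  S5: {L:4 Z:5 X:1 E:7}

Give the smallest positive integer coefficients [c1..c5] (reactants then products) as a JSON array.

L: 4·5+3·5+2·6 = 47 | 5·7+3·4 = 47
Z: 4·5+3·5+2·0 = 35 | 5·4+3·5 = 35
X: 4·0+3·1+2·0 = 3 | 5·0+3·1 = 3
E: 4·3+3·7+2·4 = 41 | 5·4+3·7 = 41
gcd(4,3,2,5,3) = 1

Coefficients: [4, 3, 2, 5, 3]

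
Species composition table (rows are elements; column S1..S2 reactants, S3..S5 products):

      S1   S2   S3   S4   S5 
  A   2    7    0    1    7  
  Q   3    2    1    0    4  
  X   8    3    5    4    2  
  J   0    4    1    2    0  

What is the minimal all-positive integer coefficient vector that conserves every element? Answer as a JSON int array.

Coefficients: [6, 4, 6, 5, 5]

A: 6·2+4·7 = 40 | 6·0+5·1+5·7 = 40
Q: 6·3+4·2 = 26 | 6·1+5·0+5·4 = 26
X: 6·8+4·3 = 60 | 6·5+5·4+5·2 = 60
J: 6·0+4·4 = 16 | 6·1+5·2+5·0 = 16
gcd(6,4,6,5,5) = 1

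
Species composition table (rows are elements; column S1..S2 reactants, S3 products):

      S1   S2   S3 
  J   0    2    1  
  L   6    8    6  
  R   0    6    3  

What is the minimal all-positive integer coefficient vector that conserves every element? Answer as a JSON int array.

J: 2·0+3·2 = 6 | 6·1 = 6
L: 2·6+3·8 = 36 | 6·6 = 36
R: 2·0+3·6 = 18 | 6·3 = 18
gcd(2,3,6) = 1

Coefficients: [2, 3, 6]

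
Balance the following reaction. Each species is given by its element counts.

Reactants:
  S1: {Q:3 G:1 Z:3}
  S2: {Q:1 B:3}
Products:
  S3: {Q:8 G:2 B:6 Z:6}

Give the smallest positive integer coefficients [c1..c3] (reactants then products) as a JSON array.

Coefficients: [2, 2, 1]

Q: 2·3+2·1 = 8 | 1·8 = 8
G: 2·1+2·0 = 2 | 1·2 = 2
B: 2·0+2·3 = 6 | 1·6 = 6
Z: 2·3+2·0 = 6 | 1·6 = 6
gcd(2,2,1) = 1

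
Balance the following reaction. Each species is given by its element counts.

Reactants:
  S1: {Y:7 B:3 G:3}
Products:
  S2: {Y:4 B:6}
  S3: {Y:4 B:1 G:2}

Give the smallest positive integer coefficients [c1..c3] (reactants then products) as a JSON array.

Coefficients: [4, 1, 6]

Y: 4·7 = 28 | 1·4+6·4 = 28
B: 4·3 = 12 | 1·6+6·1 = 12
G: 4·3 = 12 | 1·0+6·2 = 12
gcd(4,1,6) = 1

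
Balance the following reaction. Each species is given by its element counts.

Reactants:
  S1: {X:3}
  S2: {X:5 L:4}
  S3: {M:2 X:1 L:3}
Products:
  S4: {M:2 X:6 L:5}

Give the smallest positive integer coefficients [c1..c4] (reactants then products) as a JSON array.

M: 5·0+3·0+6·2 = 12 | 6·2 = 12
X: 5·3+3·5+6·1 = 36 | 6·6 = 36
L: 5·0+3·4+6·3 = 30 | 6·5 = 30
gcd(5,3,6,6) = 1

Coefficients: [5, 3, 6, 6]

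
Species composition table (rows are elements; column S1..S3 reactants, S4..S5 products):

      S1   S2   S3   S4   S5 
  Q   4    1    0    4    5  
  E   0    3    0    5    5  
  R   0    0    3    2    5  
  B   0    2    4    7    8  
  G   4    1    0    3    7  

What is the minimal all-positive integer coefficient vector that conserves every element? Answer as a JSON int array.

Q: 2·4+5·1+3·0 = 13 | 2·4+1·5 = 13
E: 2·0+5·3+3·0 = 15 | 2·5+1·5 = 15
R: 2·0+5·0+3·3 = 9 | 2·2+1·5 = 9
B: 2·0+5·2+3·4 = 22 | 2·7+1·8 = 22
G: 2·4+5·1+3·0 = 13 | 2·3+1·7 = 13
gcd(2,5,3,2,1) = 1

Coefficients: [2, 5, 3, 2, 1]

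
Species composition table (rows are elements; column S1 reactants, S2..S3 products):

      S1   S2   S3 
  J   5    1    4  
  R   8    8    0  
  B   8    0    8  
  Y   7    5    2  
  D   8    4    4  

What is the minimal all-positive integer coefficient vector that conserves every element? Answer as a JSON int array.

J: 1·5 = 5 | 1·1+1·4 = 5
R: 1·8 = 8 | 1·8+1·0 = 8
B: 1·8 = 8 | 1·0+1·8 = 8
Y: 1·7 = 7 | 1·5+1·2 = 7
D: 1·8 = 8 | 1·4+1·4 = 8
gcd(1,1,1) = 1

Coefficients: [1, 1, 1]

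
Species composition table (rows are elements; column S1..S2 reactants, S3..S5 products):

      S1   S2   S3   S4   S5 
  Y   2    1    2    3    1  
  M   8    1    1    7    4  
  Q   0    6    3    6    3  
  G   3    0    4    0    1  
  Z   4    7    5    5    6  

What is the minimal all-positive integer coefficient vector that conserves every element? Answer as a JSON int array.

Y: 3·2+4·1 = 10 | 1·2+1·3+5·1 = 10
M: 3·8+4·1 = 28 | 1·1+1·7+5·4 = 28
Q: 3·0+4·6 = 24 | 1·3+1·6+5·3 = 24
G: 3·3+4·0 = 9 | 1·4+1·0+5·1 = 9
Z: 3·4+4·7 = 40 | 1·5+1·5+5·6 = 40
gcd(3,4,1,1,5) = 1

Coefficients: [3, 4, 1, 1, 5]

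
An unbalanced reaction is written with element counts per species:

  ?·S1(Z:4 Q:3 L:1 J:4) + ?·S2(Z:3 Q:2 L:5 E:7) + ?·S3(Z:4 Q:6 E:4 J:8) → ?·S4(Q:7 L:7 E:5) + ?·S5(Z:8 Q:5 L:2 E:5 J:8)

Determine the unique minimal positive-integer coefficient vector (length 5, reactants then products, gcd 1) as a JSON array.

Coefficients: [6, 4, 3, 2, 6]

Z: 6·4+4·3+3·4 = 48 | 2·0+6·8 = 48
Q: 6·3+4·2+3·6 = 44 | 2·7+6·5 = 44
L: 6·1+4·5+3·0 = 26 | 2·7+6·2 = 26
E: 6·0+4·7+3·4 = 40 | 2·5+6·5 = 40
J: 6·4+4·0+3·8 = 48 | 2·0+6·8 = 48
gcd(6,4,3,2,6) = 1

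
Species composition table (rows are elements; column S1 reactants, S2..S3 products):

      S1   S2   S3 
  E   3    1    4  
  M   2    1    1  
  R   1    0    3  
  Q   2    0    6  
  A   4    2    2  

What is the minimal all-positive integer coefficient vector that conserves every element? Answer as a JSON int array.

E: 3·3 = 9 | 5·1+1·4 = 9
M: 3·2 = 6 | 5·1+1·1 = 6
R: 3·1 = 3 | 5·0+1·3 = 3
Q: 3·2 = 6 | 5·0+1·6 = 6
A: 3·4 = 12 | 5·2+1·2 = 12
gcd(3,5,1) = 1

Coefficients: [3, 5, 1]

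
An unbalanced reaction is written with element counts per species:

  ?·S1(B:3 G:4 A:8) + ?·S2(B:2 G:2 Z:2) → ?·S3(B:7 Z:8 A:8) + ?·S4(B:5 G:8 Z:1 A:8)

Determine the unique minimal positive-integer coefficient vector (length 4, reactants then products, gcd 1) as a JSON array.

B: 5·3+6·2 = 27 | 1·7+4·5 = 27
G: 5·4+6·2 = 32 | 1·0+4·8 = 32
Z: 5·0+6·2 = 12 | 1·8+4·1 = 12
A: 5·8+6·0 = 40 | 1·8+4·8 = 40
gcd(5,6,1,4) = 1

Coefficients: [5, 6, 1, 4]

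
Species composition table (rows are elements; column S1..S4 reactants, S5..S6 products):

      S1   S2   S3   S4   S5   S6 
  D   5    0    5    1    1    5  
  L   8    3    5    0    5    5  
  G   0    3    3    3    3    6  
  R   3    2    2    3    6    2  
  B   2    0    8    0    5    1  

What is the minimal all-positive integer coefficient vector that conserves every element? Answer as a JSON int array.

Coefficients: [1, 4, 2, 3, 3, 3]

D: 1·5+4·0+2·5+3·1 = 18 | 3·1+3·5 = 18
L: 1·8+4·3+2·5+3·0 = 30 | 3·5+3·5 = 30
G: 1·0+4·3+2·3+3·3 = 27 | 3·3+3·6 = 27
R: 1·3+4·2+2·2+3·3 = 24 | 3·6+3·2 = 24
B: 1·2+4·0+2·8+3·0 = 18 | 3·5+3·1 = 18
gcd(1,4,2,3,3,3) = 1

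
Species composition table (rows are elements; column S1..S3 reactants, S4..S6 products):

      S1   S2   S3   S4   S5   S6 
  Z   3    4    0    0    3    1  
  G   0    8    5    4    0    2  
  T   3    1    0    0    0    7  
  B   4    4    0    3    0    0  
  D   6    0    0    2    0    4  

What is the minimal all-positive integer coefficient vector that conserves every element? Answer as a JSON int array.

Z: 2·3+1·4+2·0 = 10 | 4·0+3·3+1·1 = 10
G: 2·0+1·8+2·5 = 18 | 4·4+3·0+1·2 = 18
T: 2·3+1·1+2·0 = 7 | 4·0+3·0+1·7 = 7
B: 2·4+1·4+2·0 = 12 | 4·3+3·0+1·0 = 12
D: 2·6+1·0+2·0 = 12 | 4·2+3·0+1·4 = 12
gcd(2,1,2,4,3,1) = 1

Coefficients: [2, 1, 2, 4, 3, 1]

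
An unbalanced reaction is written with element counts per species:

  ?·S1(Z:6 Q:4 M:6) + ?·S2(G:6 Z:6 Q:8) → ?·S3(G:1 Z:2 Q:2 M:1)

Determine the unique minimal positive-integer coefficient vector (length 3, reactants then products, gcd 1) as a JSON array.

G: 1·0+1·6 = 6 | 6·1 = 6
Z: 1·6+1·6 = 12 | 6·2 = 12
Q: 1·4+1·8 = 12 | 6·2 = 12
M: 1·6+1·0 = 6 | 6·1 = 6
gcd(1,1,6) = 1

Coefficients: [1, 1, 6]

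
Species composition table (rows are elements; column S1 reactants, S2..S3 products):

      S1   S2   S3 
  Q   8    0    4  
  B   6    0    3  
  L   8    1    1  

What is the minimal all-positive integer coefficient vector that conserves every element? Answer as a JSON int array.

Coefficients: [1, 6, 2]

Q: 1·8 = 8 | 6·0+2·4 = 8
B: 1·6 = 6 | 6·0+2·3 = 6
L: 1·8 = 8 | 6·1+2·1 = 8
gcd(1,6,2) = 1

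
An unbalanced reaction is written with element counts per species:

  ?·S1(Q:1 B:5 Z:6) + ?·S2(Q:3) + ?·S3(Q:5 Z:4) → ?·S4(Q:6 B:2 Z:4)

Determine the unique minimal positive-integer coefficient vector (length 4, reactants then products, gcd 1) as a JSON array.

Coefficients: [2, 6, 2, 5]

Q: 2·1+6·3+2·5 = 30 | 5·6 = 30
B: 2·5+6·0+2·0 = 10 | 5·2 = 10
Z: 2·6+6·0+2·4 = 20 | 5·4 = 20
gcd(2,6,2,5) = 1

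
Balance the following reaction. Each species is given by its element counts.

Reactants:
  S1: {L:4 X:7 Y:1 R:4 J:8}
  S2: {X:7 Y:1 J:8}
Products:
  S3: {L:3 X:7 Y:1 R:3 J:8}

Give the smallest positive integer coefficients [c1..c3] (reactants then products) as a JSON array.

L: 3·4+1·0 = 12 | 4·3 = 12
X: 3·7+1·7 = 28 | 4·7 = 28
Y: 3·1+1·1 = 4 | 4·1 = 4
R: 3·4+1·0 = 12 | 4·3 = 12
J: 3·8+1·8 = 32 | 4·8 = 32
gcd(3,1,4) = 1

Coefficients: [3, 1, 4]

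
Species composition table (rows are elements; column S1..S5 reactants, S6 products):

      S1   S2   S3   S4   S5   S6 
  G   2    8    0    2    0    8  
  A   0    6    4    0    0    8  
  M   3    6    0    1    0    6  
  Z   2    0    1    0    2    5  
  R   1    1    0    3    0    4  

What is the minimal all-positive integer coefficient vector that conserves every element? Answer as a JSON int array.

Coefficients: [1, 2, 3, 3, 5, 3]

G: 1·2+2·8+3·0+3·2+5·0 = 24 | 3·8 = 24
A: 1·0+2·6+3·4+3·0+5·0 = 24 | 3·8 = 24
M: 1·3+2·6+3·0+3·1+5·0 = 18 | 3·6 = 18
Z: 1·2+2·0+3·1+3·0+5·2 = 15 | 3·5 = 15
R: 1·1+2·1+3·0+3·3+5·0 = 12 | 3·4 = 12
gcd(1,2,3,3,5,3) = 1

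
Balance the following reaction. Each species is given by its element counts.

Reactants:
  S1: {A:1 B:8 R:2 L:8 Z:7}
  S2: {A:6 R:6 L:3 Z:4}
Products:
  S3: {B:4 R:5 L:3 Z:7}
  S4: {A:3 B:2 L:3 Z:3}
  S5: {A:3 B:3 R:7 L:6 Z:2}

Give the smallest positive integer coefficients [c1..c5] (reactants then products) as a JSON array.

Coefficients: [3, 3, 2, 5, 2]

A: 3·1+3·6 = 21 | 2·0+5·3+2·3 = 21
B: 3·8+3·0 = 24 | 2·4+5·2+2·3 = 24
R: 3·2+3·6 = 24 | 2·5+5·0+2·7 = 24
L: 3·8+3·3 = 33 | 2·3+5·3+2·6 = 33
Z: 3·7+3·4 = 33 | 2·7+5·3+2·2 = 33
gcd(3,3,2,5,2) = 1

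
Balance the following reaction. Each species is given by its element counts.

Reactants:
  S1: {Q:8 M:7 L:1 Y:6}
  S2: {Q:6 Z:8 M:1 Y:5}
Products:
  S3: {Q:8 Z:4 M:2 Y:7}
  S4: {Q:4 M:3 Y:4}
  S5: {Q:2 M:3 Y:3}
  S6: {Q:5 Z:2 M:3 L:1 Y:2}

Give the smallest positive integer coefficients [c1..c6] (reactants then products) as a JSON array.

Q: 6·8+2·6 = 60 | 1·8+3·4+5·2+6·5 = 60
Z: 6·0+2·8 = 16 | 1·4+3·0+5·0+6·2 = 16
M: 6·7+2·1 = 44 | 1·2+3·3+5·3+6·3 = 44
L: 6·1+2·0 = 6 | 1·0+3·0+5·0+6·1 = 6
Y: 6·6+2·5 = 46 | 1·7+3·4+5·3+6·2 = 46
gcd(6,2,1,3,5,6) = 1

Coefficients: [6, 2, 1, 3, 5, 6]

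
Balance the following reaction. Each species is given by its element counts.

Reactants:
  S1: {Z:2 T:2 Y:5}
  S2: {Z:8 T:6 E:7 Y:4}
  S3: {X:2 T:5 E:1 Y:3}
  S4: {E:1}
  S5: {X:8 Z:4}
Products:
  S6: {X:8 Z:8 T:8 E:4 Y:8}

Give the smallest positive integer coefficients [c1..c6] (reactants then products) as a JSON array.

Coefficients: [4, 2, 4, 2, 4, 5]

X: 4·0+2·0+4·2+2·0+4·8 = 40 | 5·8 = 40
Z: 4·2+2·8+4·0+2·0+4·4 = 40 | 5·8 = 40
T: 4·2+2·6+4·5+2·0+4·0 = 40 | 5·8 = 40
E: 4·0+2·7+4·1+2·1+4·0 = 20 | 5·4 = 20
Y: 4·5+2·4+4·3+2·0+4·0 = 40 | 5·8 = 40
gcd(4,2,4,2,4,5) = 1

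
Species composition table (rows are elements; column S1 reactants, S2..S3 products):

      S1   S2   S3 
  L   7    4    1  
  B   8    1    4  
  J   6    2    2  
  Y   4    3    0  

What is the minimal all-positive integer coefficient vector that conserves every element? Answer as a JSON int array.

L: 3·7 = 21 | 4·4+5·1 = 21
B: 3·8 = 24 | 4·1+5·4 = 24
J: 3·6 = 18 | 4·2+5·2 = 18
Y: 3·4 = 12 | 4·3+5·0 = 12
gcd(3,4,5) = 1

Coefficients: [3, 4, 5]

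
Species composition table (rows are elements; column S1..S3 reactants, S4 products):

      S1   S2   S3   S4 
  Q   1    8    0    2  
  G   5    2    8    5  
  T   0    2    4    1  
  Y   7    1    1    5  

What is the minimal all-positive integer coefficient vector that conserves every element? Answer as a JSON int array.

Coefficients: [4, 1, 1, 6]

Q: 4·1+1·8+1·0 = 12 | 6·2 = 12
G: 4·5+1·2+1·8 = 30 | 6·5 = 30
T: 4·0+1·2+1·4 = 6 | 6·1 = 6
Y: 4·7+1·1+1·1 = 30 | 6·5 = 30
gcd(4,1,1,6) = 1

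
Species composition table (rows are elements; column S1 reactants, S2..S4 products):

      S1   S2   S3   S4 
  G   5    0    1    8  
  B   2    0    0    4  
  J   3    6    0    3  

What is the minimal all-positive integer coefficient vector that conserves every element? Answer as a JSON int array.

G: 4·5 = 20 | 1·0+4·1+2·8 = 20
B: 4·2 = 8 | 1·0+4·0+2·4 = 8
J: 4·3 = 12 | 1·6+4·0+2·3 = 12
gcd(4,1,4,2) = 1

Coefficients: [4, 1, 4, 2]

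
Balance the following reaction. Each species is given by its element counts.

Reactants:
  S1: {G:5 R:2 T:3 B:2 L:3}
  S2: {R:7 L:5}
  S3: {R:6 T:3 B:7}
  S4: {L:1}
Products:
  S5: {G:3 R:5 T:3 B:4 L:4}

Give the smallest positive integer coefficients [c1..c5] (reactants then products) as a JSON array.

G: 3·5+1·0+2·0+6·0 = 15 | 5·3 = 15
R: 3·2+1·7+2·6+6·0 = 25 | 5·5 = 25
T: 3·3+1·0+2·3+6·0 = 15 | 5·3 = 15
B: 3·2+1·0+2·7+6·0 = 20 | 5·4 = 20
L: 3·3+1·5+2·0+6·1 = 20 | 5·4 = 20
gcd(3,1,2,6,5) = 1

Coefficients: [3, 1, 2, 6, 5]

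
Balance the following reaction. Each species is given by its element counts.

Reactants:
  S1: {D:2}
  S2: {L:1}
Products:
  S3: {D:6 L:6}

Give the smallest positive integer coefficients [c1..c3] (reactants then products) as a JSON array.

D: 3·2+6·0 = 6 | 1·6 = 6
L: 3·0+6·1 = 6 | 1·6 = 6
gcd(3,6,1) = 1

Coefficients: [3, 6, 1]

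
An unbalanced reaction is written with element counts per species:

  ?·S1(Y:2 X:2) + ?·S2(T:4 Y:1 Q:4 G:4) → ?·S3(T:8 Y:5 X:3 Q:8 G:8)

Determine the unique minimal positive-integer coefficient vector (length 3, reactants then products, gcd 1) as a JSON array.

T: 3·0+4·4 = 16 | 2·8 = 16
Y: 3·2+4·1 = 10 | 2·5 = 10
X: 3·2+4·0 = 6 | 2·3 = 6
Q: 3·0+4·4 = 16 | 2·8 = 16
G: 3·0+4·4 = 16 | 2·8 = 16
gcd(3,4,2) = 1

Coefficients: [3, 4, 2]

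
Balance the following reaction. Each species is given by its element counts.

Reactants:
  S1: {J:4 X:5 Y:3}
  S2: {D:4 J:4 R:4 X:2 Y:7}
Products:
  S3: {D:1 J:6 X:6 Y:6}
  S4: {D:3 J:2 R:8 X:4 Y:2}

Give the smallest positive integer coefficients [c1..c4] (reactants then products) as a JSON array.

D: 6·0+2·4 = 8 | 5·1+1·3 = 8
J: 6·4+2·4 = 32 | 5·6+1·2 = 32
R: 6·0+2·4 = 8 | 5·0+1·8 = 8
X: 6·5+2·2 = 34 | 5·6+1·4 = 34
Y: 6·3+2·7 = 32 | 5·6+1·2 = 32
gcd(6,2,5,1) = 1

Coefficients: [6, 2, 5, 1]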